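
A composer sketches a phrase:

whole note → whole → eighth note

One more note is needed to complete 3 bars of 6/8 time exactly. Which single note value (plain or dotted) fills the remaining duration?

3 bars of 6/8 = 18 eighth notes.
Each duration in eighth notes: whole note = 8; whole = 8; eighth note = 1.
Altogether 8 + 8 + 1 = 17.
Remaining: 18 − 17 = 1 eighth note, which is a eighth note.

eighth note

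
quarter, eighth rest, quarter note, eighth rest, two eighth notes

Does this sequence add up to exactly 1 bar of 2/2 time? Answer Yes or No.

One bar of 2/2 = 8 eighth notes.
Each duration in eighth notes: quarter = 2; eighth rest = 1; quarter note = 2; eighth rest = 1; eighth note = 1; eighth note = 1.
Adding: 2 + 1 + 2 + 1 + 1 + 1 = 8.
8 equals 8, so the answer is Yes.

Yes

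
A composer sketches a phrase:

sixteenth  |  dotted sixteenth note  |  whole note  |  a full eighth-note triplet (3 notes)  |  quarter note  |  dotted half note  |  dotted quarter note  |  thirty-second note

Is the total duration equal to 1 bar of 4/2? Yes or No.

No

One bar of 4/2 = 64 thirty-second notes.
In thirty-second notes: sixteenth = 2; dotted sixteenth note = 3; whole note = 32; a full eighth-note triplet (3 notes) (three triplet eighths span one quarter) = 8; quarter note = 8; dotted half note = 24; dotted quarter note = 12; thirty-second note = 1.
Adding: 2 + 3 + 32 + 8 + 8 + 24 + 12 + 1 = 90.
90 exceeds 64, so the answer is No.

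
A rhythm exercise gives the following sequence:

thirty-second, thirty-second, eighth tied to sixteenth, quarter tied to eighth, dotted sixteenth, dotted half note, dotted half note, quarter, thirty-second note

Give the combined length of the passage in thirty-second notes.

80

Each duration in thirty-second notes: thirty-second = 1; thirty-second = 1; eighth tied to sixteenth (eighth + sixteenth) = 6; quarter tied to eighth (quarter + eighth) = 12; dotted sixteenth = 3; dotted half note = 24; dotted half note = 24; quarter = 8; thirty-second note = 1.
Adding: 1 + 1 + 6 + 12 + 3 + 24 + 24 + 8 + 1 = 80 thirty-second notes.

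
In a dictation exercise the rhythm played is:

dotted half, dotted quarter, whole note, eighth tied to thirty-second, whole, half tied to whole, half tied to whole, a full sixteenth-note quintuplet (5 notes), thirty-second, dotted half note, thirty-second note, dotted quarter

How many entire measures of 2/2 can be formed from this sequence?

One bar of 2/2 = 32 thirty-second notes.
Each duration in thirty-second notes: dotted half = 24; dotted quarter = 12; whole note = 32; eighth tied to thirty-second (eighth + thirty-second) = 5; whole = 32; half tied to whole (half + whole) = 48; half tied to whole (half + whole) = 48; a full sixteenth-note quintuplet (5 notes) (five quintuplet sixteenths span one quarter) = 8; thirty-second = 1; dotted half note = 24; thirty-second note = 1; dotted quarter = 12.
Sum: 24 + 12 + 32 + 5 + 32 + 48 + 48 + 8 + 1 + 24 + 1 + 12 = 247.
247 ÷ 32 = 7 complete bars with 23 left over.

7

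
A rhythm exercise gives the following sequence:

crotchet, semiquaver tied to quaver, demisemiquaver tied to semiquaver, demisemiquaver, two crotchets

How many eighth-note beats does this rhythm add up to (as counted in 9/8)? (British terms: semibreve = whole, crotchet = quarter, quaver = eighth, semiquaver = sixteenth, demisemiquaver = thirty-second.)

8.5

One eighth-note beat = 4 thirty-second notes.
Convert each value to thirty-second notes: crotchet = 8; semiquaver tied to quaver (semiquaver + quaver) = 6; demisemiquaver tied to semiquaver (demisemiquaver + semiquaver) = 3; demisemiquaver = 1; crotchet = 8; crotchet = 8.
Sum: 8 + 6 + 3 + 1 + 8 + 8 = 34.
34 ÷ 4 = 8.5 beats.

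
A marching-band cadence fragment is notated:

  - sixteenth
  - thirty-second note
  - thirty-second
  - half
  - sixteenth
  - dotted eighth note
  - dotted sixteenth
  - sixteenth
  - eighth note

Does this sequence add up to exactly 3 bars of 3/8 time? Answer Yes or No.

No

One bar of 3/8 = 12 thirty-second notes, so 3 bars = 36.
In thirty-second notes: sixteenth = 2; thirty-second note = 1; thirty-second = 1; half = 16; sixteenth = 2; dotted eighth note = 6; dotted sixteenth = 3; sixteenth = 2; eighth note = 4.
Sum: 2 + 1 + 1 + 16 + 2 + 6 + 3 + 2 + 4 = 37.
37 exceeds 36, so the answer is No.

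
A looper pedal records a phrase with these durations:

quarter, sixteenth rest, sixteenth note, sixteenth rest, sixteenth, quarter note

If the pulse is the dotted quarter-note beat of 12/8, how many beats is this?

2

One dotted quarter-note beat = 6 sixteenth notes.
Express everything in sixteenth notes: quarter = 4; sixteenth rest = 1; sixteenth note = 1; sixteenth rest = 1; sixteenth = 1; quarter note = 4.
Sum: 4 + 1 + 1 + 1 + 1 + 4 = 12.
12 ÷ 6 = 2 beats.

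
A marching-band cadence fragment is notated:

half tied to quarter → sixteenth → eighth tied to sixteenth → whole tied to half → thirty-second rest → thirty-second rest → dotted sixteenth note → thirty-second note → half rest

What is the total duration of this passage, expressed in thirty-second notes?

102

Working in thirty-second notes: half tied to quarter (half + quarter) = 24; sixteenth = 2; eighth tied to sixteenth (eighth + sixteenth) = 6; whole tied to half (whole + half) = 48; thirty-second rest = 1; thirty-second rest = 1; dotted sixteenth note = 3; thirty-second note = 1; half rest = 16.
Adding: 24 + 2 + 6 + 48 + 1 + 1 + 3 + 1 + 16 = 102 thirty-second notes.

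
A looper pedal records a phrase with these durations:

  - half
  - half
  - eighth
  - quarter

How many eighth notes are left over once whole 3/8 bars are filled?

2

One bar of 3/8 = 3 eighth notes.
Express everything in eighth notes: half = 4; half = 4; eighth = 1; quarter = 2.
Total: 4 + 4 + 1 + 2 = 11.
11 ÷ 3 = 3 complete bars with 2 eighth notes remaining.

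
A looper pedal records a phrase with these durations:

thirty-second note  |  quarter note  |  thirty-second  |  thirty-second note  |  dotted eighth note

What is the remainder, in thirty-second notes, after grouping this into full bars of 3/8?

5

One bar of 3/8 = 12 thirty-second notes.
In thirty-second notes: thirty-second note = 1; quarter note = 8; thirty-second = 1; thirty-second note = 1; dotted eighth note = 6.
Total: 1 + 8 + 1 + 1 + 6 = 17.
17 ÷ 12 = 1 complete bar with 5 thirty-second notes remaining.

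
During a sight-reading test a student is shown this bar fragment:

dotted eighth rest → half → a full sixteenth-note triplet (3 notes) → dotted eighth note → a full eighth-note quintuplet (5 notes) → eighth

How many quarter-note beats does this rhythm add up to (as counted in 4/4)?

One quarter-note beat = 4 sixteenth notes.
In sixteenth notes: dotted eighth rest = 3; half = 8; a full sixteenth-note triplet (3 notes) (three triplet sixteenths span one eighth) = 2; dotted eighth note = 3; a full eighth-note quintuplet (5 notes) (five quintuplet eighths span one half) = 8; eighth = 2.
Adding: 3 + 8 + 2 + 3 + 8 + 2 = 26.
26 ÷ 4 = 6.5 beats.

6.5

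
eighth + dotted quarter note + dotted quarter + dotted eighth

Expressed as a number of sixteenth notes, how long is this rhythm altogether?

Convert each value to sixteenth notes: eighth = 2; dotted quarter note = 6; dotted quarter = 6; dotted eighth = 3.
Total: 2 + 6 + 6 + 3 = 17 sixteenth notes.

17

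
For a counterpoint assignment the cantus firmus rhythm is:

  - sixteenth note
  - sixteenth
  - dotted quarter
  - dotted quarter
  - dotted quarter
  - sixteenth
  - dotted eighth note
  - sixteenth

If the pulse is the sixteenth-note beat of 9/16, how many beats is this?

One sixteenth-note beat = 2 thirty-second notes.
Express everything in thirty-second notes: sixteenth note = 2; sixteenth = 2; dotted quarter = 12; dotted quarter = 12; dotted quarter = 12; sixteenth = 2; dotted eighth note = 6; sixteenth = 2.
Total: 2 + 2 + 12 + 12 + 12 + 2 + 6 + 2 = 50.
50 ÷ 2 = 25 beats.

25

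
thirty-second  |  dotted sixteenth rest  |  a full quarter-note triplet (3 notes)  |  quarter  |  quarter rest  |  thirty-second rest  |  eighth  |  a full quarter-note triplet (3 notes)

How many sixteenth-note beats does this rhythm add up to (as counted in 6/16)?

28.5

One sixteenth-note beat = 2 thirty-second notes.
Working in thirty-second notes: thirty-second = 1; dotted sixteenth rest = 3; a full quarter-note triplet (3 notes) (three triplet quarters span one half) = 16; quarter = 8; quarter rest = 8; thirty-second rest = 1; eighth = 4; a full quarter-note triplet (3 notes) (three triplet quarters span one half) = 16.
Adding: 1 + 3 + 16 + 8 + 8 + 1 + 4 + 16 = 57.
57 ÷ 2 = 28.5 beats.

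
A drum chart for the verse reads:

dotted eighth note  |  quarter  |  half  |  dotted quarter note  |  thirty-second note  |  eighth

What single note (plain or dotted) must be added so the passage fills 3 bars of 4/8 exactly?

thirty-second note

3 bars of 4/8 = 48 thirty-second notes.
Each duration in thirty-second notes: dotted eighth note = 6; quarter = 8; half = 16; dotted quarter note = 12; thirty-second note = 1; eighth = 4.
Sum: 6 + 8 + 16 + 12 + 1 + 4 = 47.
Remaining: 48 − 47 = 1 thirty-second note, which is a thirty-second note.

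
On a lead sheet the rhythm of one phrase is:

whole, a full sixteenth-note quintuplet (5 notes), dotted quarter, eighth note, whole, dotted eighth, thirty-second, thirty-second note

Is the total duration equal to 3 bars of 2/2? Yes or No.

One bar of 2/2 = 32 thirty-second notes, so 3 bars = 96.
Express everything in thirty-second notes: whole = 32; a full sixteenth-note quintuplet (5 notes) (five quintuplet sixteenths span one quarter) = 8; dotted quarter = 12; eighth note = 4; whole = 32; dotted eighth = 6; thirty-second = 1; thirty-second note = 1.
Adding: 32 + 8 + 12 + 4 + 32 + 6 + 1 + 1 = 96.
96 equals 96, so the answer is Yes.

Yes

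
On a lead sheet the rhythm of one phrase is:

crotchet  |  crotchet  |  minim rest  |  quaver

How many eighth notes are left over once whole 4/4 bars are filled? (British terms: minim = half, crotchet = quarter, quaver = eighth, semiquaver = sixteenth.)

One bar of 4/4 = 8 eighth notes.
Each duration in eighth notes: crotchet = 2; crotchet = 2; minim rest = 4; quaver = 1.
Sum: 2 + 2 + 4 + 1 = 9.
9 ÷ 8 = 1 complete bar with 1 eighth note remaining.

1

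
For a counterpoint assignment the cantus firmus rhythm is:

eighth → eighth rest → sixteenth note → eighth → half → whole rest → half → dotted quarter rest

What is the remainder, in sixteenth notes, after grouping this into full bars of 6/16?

One bar of 6/16 = 6 sixteenth notes.
Each duration in sixteenth notes: eighth = 2; eighth rest = 2; sixteenth note = 1; eighth = 2; half = 8; whole rest = 16; half = 8; dotted quarter rest = 6.
Altogether 2 + 2 + 1 + 2 + 8 + 16 + 8 + 6 = 45.
45 ÷ 6 = 7 complete bars with 3 sixteenth notes remaining.

3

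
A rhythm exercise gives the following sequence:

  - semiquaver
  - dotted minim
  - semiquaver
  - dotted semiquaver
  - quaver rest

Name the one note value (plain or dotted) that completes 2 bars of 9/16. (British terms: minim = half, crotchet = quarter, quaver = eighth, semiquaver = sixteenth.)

thirty-second note

2 bars of 9/16 = 36 thirty-second notes.
Express everything in thirty-second notes: semiquaver = 2; dotted minim = 24; semiquaver = 2; dotted semiquaver = 3; quaver rest = 4.
Sum: 2 + 24 + 2 + 3 + 4 = 35.
Remaining: 36 − 35 = 1 thirty-second note, which is a thirty-second note.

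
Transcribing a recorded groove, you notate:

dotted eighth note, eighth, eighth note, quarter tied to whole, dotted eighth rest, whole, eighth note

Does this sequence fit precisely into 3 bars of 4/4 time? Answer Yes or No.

Yes

One bar of 4/4 = 16 sixteenth notes, so 3 bars = 48.
Convert each value to sixteenth notes: dotted eighth note = 3; eighth = 2; eighth note = 2; quarter tied to whole (quarter + whole) = 20; dotted eighth rest = 3; whole = 16; eighth note = 2.
Total: 3 + 2 + 2 + 20 + 3 + 16 + 2 = 48.
48 equals 48, so the answer is Yes.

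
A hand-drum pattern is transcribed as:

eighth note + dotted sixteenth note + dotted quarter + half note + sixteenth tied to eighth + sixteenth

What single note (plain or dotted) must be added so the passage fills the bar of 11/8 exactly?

The bar of 11/8 = 44 thirty-second notes.
Express everything in thirty-second notes: eighth note = 4; dotted sixteenth note = 3; dotted quarter = 12; half note = 16; sixteenth tied to eighth (sixteenth + eighth) = 6; sixteenth = 2.
Total: 4 + 3 + 12 + 16 + 6 + 2 = 43.
Remaining: 44 − 43 = 1 thirty-second note, which is a thirty-second note.

thirty-second note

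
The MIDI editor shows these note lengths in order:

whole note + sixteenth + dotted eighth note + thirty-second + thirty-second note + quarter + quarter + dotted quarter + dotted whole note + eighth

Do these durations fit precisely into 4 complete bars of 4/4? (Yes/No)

No

One bar of 4/4 = 32 thirty-second notes, so 4 bars = 128.
Express everything in thirty-second notes: whole note = 32; sixteenth = 2; dotted eighth note = 6; thirty-second = 1; thirty-second note = 1; quarter = 8; quarter = 8; dotted quarter = 12; dotted whole note = 48; eighth = 4.
Altogether 32 + 2 + 6 + 1 + 1 + 8 + 8 + 12 + 48 + 4 = 122.
122 falls short of 128, so the answer is No.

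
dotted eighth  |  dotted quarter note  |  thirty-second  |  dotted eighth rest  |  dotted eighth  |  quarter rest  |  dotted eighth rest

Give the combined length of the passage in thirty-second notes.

Each duration in thirty-second notes: dotted eighth = 6; dotted quarter note = 12; thirty-second = 1; dotted eighth rest = 6; dotted eighth = 6; quarter rest = 8; dotted eighth rest = 6.
Adding: 6 + 12 + 1 + 6 + 6 + 8 + 6 = 45 thirty-second notes.

45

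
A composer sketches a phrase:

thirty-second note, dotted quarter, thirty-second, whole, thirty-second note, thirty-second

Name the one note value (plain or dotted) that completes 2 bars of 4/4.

half note

2 bars of 4/4 = 64 thirty-second notes.
Each duration in thirty-second notes: thirty-second note = 1; dotted quarter = 12; thirty-second = 1; whole = 32; thirty-second note = 1; thirty-second = 1.
Total: 1 + 12 + 1 + 32 + 1 + 1 = 48.
Remaining: 64 − 48 = 16 thirty-second notes, which is a half note.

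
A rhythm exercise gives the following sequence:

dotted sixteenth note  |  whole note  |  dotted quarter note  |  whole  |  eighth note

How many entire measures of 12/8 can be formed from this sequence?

1

One bar of 12/8 = 48 thirty-second notes.
Each duration in thirty-second notes: dotted sixteenth note = 3; whole note = 32; dotted quarter note = 12; whole = 32; eighth note = 4.
Altogether 3 + 32 + 12 + 32 + 4 = 83.
83 ÷ 48 = 1 complete bar with 35 left over.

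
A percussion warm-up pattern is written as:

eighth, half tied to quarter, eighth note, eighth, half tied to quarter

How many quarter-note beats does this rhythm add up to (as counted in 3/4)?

One quarter-note beat = 2 eighth notes.
Each duration in eighth notes: eighth = 1; half tied to quarter (half + quarter) = 6; eighth note = 1; eighth = 1; half tied to quarter (half + quarter) = 6.
Adding: 1 + 6 + 1 + 1 + 6 = 15.
15 ÷ 2 = 7.5 beats.

7.5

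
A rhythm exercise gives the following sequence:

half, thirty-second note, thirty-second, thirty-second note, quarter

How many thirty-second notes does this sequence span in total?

27

Each duration in thirty-second notes: half = 16; thirty-second note = 1; thirty-second = 1; thirty-second note = 1; quarter = 8.
Sum: 16 + 1 + 1 + 1 + 8 = 27 thirty-second notes.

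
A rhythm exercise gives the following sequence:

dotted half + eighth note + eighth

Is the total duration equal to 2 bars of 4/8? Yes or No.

One bar of 4/8 = 4 eighth notes, so 2 bars = 8.
Express everything in eighth notes: dotted half = 6; eighth note = 1; eighth = 1.
Sum: 6 + 1 + 1 = 8.
8 equals 8, so the answer is Yes.

Yes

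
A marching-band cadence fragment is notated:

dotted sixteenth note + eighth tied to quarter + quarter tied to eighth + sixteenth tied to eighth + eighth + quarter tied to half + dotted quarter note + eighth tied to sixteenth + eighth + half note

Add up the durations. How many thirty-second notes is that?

99

Working in thirty-second notes: dotted sixteenth note = 3; eighth tied to quarter (eighth + quarter) = 12; quarter tied to eighth (quarter + eighth) = 12; sixteenth tied to eighth (sixteenth + eighth) = 6; eighth = 4; quarter tied to half (quarter + half) = 24; dotted quarter note = 12; eighth tied to sixteenth (eighth + sixteenth) = 6; eighth = 4; half note = 16.
Adding: 3 + 12 + 12 + 6 + 4 + 24 + 12 + 6 + 4 + 16 = 99 thirty-second notes.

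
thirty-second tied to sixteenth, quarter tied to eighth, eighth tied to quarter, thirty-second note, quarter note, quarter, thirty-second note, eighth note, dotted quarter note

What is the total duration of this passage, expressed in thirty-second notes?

Convert each value to thirty-second notes: thirty-second tied to sixteenth (thirty-second + sixteenth) = 3; quarter tied to eighth (quarter + eighth) = 12; eighth tied to quarter (eighth + quarter) = 12; thirty-second note = 1; quarter note = 8; quarter = 8; thirty-second note = 1; eighth note = 4; dotted quarter note = 12.
Adding: 3 + 12 + 12 + 1 + 8 + 8 + 1 + 4 + 12 = 61 thirty-second notes.

61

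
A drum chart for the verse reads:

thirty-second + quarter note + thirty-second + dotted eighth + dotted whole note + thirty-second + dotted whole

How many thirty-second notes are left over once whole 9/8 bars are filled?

5

One bar of 9/8 = 36 thirty-second notes.
Express everything in thirty-second notes: thirty-second = 1; quarter note = 8; thirty-second = 1; dotted eighth = 6; dotted whole note = 48; thirty-second = 1; dotted whole = 48.
Adding: 1 + 8 + 1 + 6 + 48 + 1 + 48 = 113.
113 ÷ 36 = 3 complete bars with 5 thirty-second notes remaining.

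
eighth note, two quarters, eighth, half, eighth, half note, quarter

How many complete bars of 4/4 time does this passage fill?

One bar of 4/4 = 8 eighth notes.
In eighth notes: eighth note = 1; quarter = 2; quarter = 2; eighth = 1; half = 4; eighth = 1; half note = 4; quarter = 2.
Total: 1 + 2 + 2 + 1 + 4 + 1 + 4 + 2 = 17.
17 ÷ 8 = 2 complete bars with 1 left over.

2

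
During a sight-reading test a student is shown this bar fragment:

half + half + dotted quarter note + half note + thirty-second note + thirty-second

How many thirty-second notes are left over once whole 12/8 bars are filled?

One bar of 12/8 = 48 thirty-second notes.
Convert each value to thirty-second notes: half = 16; half = 16; dotted quarter note = 12; half note = 16; thirty-second note = 1; thirty-second = 1.
Altogether 16 + 16 + 12 + 16 + 1 + 1 = 62.
62 ÷ 48 = 1 complete bar with 14 thirty-second notes remaining.

14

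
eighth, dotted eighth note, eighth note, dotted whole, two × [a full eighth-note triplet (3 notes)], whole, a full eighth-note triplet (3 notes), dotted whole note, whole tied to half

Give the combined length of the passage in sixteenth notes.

In sixteenth notes: eighth = 2; dotted eighth note = 3; eighth note = 2; dotted whole = 24; a full eighth-note triplet (3 notes) (three triplet eighths span one quarter) = 4; a full eighth-note triplet (3 notes) (three triplet eighths span one quarter) = 4; whole = 16; a full eighth-note triplet (3 notes) (three triplet eighths span one quarter) = 4; dotted whole note = 24; whole tied to half (whole + half) = 24.
Adding: 2 + 3 + 2 + 24 + 4 + 4 + 16 + 4 + 24 + 24 = 107 sixteenth notes.

107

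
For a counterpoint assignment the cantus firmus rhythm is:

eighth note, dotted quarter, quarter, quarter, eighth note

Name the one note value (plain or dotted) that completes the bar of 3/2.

The bar of 3/2 = 12 eighth notes.
Express everything in eighth notes: eighth note = 1; dotted quarter = 3; quarter = 2; quarter = 2; eighth note = 1.
Adding: 1 + 3 + 2 + 2 + 1 = 9.
Remaining: 12 − 9 = 3 eighth notes, which is a dotted quarter note.

dotted quarter note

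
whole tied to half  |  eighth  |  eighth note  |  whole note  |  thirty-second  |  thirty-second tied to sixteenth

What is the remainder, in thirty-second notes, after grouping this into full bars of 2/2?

28

One bar of 2/2 = 32 thirty-second notes.
In thirty-second notes: whole tied to half (whole + half) = 48; eighth = 4; eighth note = 4; whole note = 32; thirty-second = 1; thirty-second tied to sixteenth (thirty-second + sixteenth) = 3.
Total: 48 + 4 + 4 + 32 + 1 + 3 = 92.
92 ÷ 32 = 2 complete bars with 28 thirty-second notes remaining.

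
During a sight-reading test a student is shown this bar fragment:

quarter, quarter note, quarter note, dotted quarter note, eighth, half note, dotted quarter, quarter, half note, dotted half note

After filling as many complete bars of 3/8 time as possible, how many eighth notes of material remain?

2

One bar of 3/8 = 3 eighth notes.
Convert each value to eighth notes: quarter = 2; quarter note = 2; quarter note = 2; dotted quarter note = 3; eighth = 1; half note = 4; dotted quarter = 3; quarter = 2; half note = 4; dotted half note = 6.
Adding: 2 + 2 + 2 + 3 + 1 + 4 + 3 + 2 + 4 + 6 = 29.
29 ÷ 3 = 9 complete bars with 2 eighth notes remaining.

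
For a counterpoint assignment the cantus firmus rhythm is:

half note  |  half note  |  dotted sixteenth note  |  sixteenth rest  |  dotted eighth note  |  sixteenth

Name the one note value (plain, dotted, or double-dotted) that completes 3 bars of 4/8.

dotted sixteenth note

3 bars of 4/8 = 48 thirty-second notes.
In thirty-second notes: half note = 16; half note = 16; dotted sixteenth note = 3; sixteenth rest = 2; dotted eighth note = 6; sixteenth = 2.
Adding: 16 + 16 + 3 + 2 + 6 + 2 = 45.
Remaining: 48 − 45 = 3 thirty-second notes, which is a dotted sixteenth note.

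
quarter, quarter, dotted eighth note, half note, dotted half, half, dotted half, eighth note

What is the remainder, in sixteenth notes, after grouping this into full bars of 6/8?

5

One bar of 6/8 = 12 sixteenth notes.
Convert each value to sixteenth notes: quarter = 4; quarter = 4; dotted eighth note = 3; half note = 8; dotted half = 12; half = 8; dotted half = 12; eighth note = 2.
Altogether 4 + 4 + 3 + 8 + 12 + 8 + 12 + 2 = 53.
53 ÷ 12 = 4 complete bars with 5 sixteenth notes remaining.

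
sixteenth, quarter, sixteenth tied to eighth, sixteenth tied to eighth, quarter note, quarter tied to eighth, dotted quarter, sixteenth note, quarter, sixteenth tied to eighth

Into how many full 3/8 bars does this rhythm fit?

One bar of 3/8 = 6 sixteenth notes.
In sixteenth notes: sixteenth = 1; quarter = 4; sixteenth tied to eighth (sixteenth + eighth) = 3; sixteenth tied to eighth (sixteenth + eighth) = 3; quarter note = 4; quarter tied to eighth (quarter + eighth) = 6; dotted quarter = 6; sixteenth note = 1; quarter = 4; sixteenth tied to eighth (sixteenth + eighth) = 3.
Altogether 1 + 4 + 3 + 3 + 4 + 6 + 6 + 1 + 4 + 3 = 35.
35 ÷ 6 = 5 complete bars with 5 left over.

5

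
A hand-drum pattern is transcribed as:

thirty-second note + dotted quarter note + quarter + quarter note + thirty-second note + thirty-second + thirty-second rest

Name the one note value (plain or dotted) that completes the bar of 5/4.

The bar of 5/4 = 40 thirty-second notes.
Each duration in thirty-second notes: thirty-second note = 1; dotted quarter note = 12; quarter = 8; quarter note = 8; thirty-second note = 1; thirty-second = 1; thirty-second rest = 1.
Sum: 1 + 12 + 8 + 8 + 1 + 1 + 1 = 32.
Remaining: 40 − 32 = 8 thirty-second notes, which is a quarter note.

quarter note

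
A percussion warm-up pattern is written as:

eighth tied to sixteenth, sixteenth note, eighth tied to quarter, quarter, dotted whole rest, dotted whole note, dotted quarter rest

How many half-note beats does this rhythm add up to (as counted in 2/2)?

One half-note beat = 8 sixteenth notes.
Working in sixteenth notes: eighth tied to sixteenth (eighth + sixteenth) = 3; sixteenth note = 1; eighth tied to quarter (eighth + quarter) = 6; quarter = 4; dotted whole rest = 24; dotted whole note = 24; dotted quarter rest = 6.
Sum: 3 + 1 + 6 + 4 + 24 + 24 + 6 = 68.
68 ÷ 8 = 8.5 beats.

8.5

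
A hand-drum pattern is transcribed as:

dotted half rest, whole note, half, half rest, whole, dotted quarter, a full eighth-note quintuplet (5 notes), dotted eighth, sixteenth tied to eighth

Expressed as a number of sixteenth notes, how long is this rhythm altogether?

Convert each value to sixteenth notes: dotted half rest = 12; whole note = 16; half = 8; half rest = 8; whole = 16; dotted quarter = 6; a full eighth-note quintuplet (5 notes) (five quintuplet eighths span one half) = 8; dotted eighth = 3; sixteenth tied to eighth (sixteenth + eighth) = 3.
Sum: 12 + 16 + 8 + 8 + 16 + 6 + 8 + 3 + 3 = 80 sixteenth notes.

80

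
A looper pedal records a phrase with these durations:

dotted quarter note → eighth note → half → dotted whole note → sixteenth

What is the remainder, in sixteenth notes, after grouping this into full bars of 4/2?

9

One bar of 4/2 = 32 sixteenth notes.
Each duration in sixteenth notes: dotted quarter note = 6; eighth note = 2; half = 8; dotted whole note = 24; sixteenth = 1.
Adding: 6 + 2 + 8 + 24 + 1 = 41.
41 ÷ 32 = 1 complete bar with 9 sixteenth notes remaining.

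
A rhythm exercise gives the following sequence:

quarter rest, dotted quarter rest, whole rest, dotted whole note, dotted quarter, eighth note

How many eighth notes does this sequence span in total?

29

Convert each value to eighth notes: quarter rest = 2; dotted quarter rest = 3; whole rest = 8; dotted whole note = 12; dotted quarter = 3; eighth note = 1.
Adding: 2 + 3 + 8 + 12 + 3 + 1 = 29 eighth notes.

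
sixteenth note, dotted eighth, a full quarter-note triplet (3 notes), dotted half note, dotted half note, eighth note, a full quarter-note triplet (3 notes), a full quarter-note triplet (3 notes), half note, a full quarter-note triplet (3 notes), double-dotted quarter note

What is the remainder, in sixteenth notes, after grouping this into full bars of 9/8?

5

One bar of 9/8 = 18 sixteenth notes.
Express everything in sixteenth notes: sixteenth note = 1; dotted eighth = 3; a full quarter-note triplet (3 notes) (three triplet quarters span one half) = 8; dotted half note = 12; dotted half note = 12; eighth note = 2; a full quarter-note triplet (3 notes) (three triplet quarters span one half) = 8; a full quarter-note triplet (3 notes) (three triplet quarters span one half) = 8; half note = 8; a full quarter-note triplet (3 notes) (three triplet quarters span one half) = 8; double-dotted quarter note = 7.
Total: 1 + 3 + 8 + 12 + 12 + 2 + 8 + 8 + 8 + 8 + 7 = 77.
77 ÷ 18 = 4 complete bars with 5 sixteenth notes remaining.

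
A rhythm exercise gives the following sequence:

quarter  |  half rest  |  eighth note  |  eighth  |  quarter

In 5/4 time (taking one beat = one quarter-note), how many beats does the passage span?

One quarter-note beat = 2 eighth notes.
Convert each value to eighth notes: quarter = 2; half rest = 4; eighth note = 1; eighth = 1; quarter = 2.
Altogether 2 + 4 + 1 + 1 + 2 = 10.
10 ÷ 2 = 5 beats.

5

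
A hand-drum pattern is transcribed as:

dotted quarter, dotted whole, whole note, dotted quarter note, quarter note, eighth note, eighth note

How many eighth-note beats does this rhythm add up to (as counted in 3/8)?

One eighth-note beat = 2 sixteenth notes.
Express everything in sixteenth notes: dotted quarter = 6; dotted whole = 24; whole note = 16; dotted quarter note = 6; quarter note = 4; eighth note = 2; eighth note = 2.
Sum: 6 + 24 + 16 + 6 + 4 + 2 + 2 = 60.
60 ÷ 2 = 30 beats.

30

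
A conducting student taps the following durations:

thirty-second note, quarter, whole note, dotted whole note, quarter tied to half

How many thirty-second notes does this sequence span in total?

Convert each value to thirty-second notes: thirty-second note = 1; quarter = 8; whole note = 32; dotted whole note = 48; quarter tied to half (quarter + half) = 24.
Altogether 1 + 8 + 32 + 48 + 24 = 113 thirty-second notes.

113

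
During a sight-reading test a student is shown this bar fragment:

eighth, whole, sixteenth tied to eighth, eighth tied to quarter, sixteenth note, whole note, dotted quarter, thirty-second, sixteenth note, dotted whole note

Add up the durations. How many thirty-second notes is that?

151

Working in thirty-second notes: eighth = 4; whole = 32; sixteenth tied to eighth (sixteenth + eighth) = 6; eighth tied to quarter (eighth + quarter) = 12; sixteenth note = 2; whole note = 32; dotted quarter = 12; thirty-second = 1; sixteenth note = 2; dotted whole note = 48.
Adding: 4 + 32 + 6 + 12 + 2 + 32 + 12 + 1 + 2 + 48 = 151 thirty-second notes.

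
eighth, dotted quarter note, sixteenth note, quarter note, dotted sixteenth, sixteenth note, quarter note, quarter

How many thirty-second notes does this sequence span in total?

In thirty-second notes: eighth = 4; dotted quarter note = 12; sixteenth note = 2; quarter note = 8; dotted sixteenth = 3; sixteenth note = 2; quarter note = 8; quarter = 8.
Sum: 4 + 12 + 2 + 8 + 3 + 2 + 8 + 8 = 47 thirty-second notes.

47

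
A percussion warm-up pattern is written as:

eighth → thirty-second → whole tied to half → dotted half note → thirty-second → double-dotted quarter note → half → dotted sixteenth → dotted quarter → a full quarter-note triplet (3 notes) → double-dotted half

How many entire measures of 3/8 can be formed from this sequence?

13

One bar of 3/8 = 12 thirty-second notes.
Express everything in thirty-second notes: eighth = 4; thirty-second = 1; whole tied to half (whole + half) = 48; dotted half note = 24; thirty-second = 1; double-dotted quarter note = 14; half = 16; dotted sixteenth = 3; dotted quarter = 12; a full quarter-note triplet (3 notes) (three triplet quarters span one half) = 16; double-dotted half = 28.
Total: 4 + 1 + 48 + 24 + 1 + 14 + 16 + 3 + 12 + 16 + 28 = 167.
167 ÷ 12 = 13 complete bars with 11 left over.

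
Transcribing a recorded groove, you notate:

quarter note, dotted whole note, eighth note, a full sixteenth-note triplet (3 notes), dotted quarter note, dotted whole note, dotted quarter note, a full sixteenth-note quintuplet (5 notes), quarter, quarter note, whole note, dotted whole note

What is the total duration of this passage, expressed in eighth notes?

60

Convert each value to eighth notes: quarter note = 2; dotted whole note = 12; eighth note = 1; a full sixteenth-note triplet (3 notes) (three triplet sixteenths span one eighth) = 1; dotted quarter note = 3; dotted whole note = 12; dotted quarter note = 3; a full sixteenth-note quintuplet (5 notes) (five quintuplet sixteenths span one quarter) = 2; quarter = 2; quarter note = 2; whole note = 8; dotted whole note = 12.
Adding: 2 + 12 + 1 + 1 + 3 + 12 + 3 + 2 + 2 + 2 + 8 + 12 = 60 eighth notes.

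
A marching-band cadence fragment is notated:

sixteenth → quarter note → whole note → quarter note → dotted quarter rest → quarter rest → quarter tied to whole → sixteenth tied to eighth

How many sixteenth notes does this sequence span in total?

Convert each value to sixteenth notes: sixteenth = 1; quarter note = 4; whole note = 16; quarter note = 4; dotted quarter rest = 6; quarter rest = 4; quarter tied to whole (quarter + whole) = 20; sixteenth tied to eighth (sixteenth + eighth) = 3.
Total: 1 + 4 + 16 + 4 + 6 + 4 + 20 + 3 = 58 sixteenth notes.

58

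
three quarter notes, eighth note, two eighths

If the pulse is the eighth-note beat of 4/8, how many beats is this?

One eighth-note beat = 2 sixteenth notes.
Convert each value to sixteenth notes: quarter note = 4; quarter note = 4; quarter note = 4; eighth note = 2; eighth = 2; eighth = 2.
Adding: 4 + 4 + 4 + 2 + 2 + 2 = 18.
18 ÷ 2 = 9 beats.

9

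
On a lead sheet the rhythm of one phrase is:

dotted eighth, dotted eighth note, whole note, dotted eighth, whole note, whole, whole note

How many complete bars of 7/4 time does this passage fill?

2

One bar of 7/4 = 28 sixteenth notes.
Working in sixteenth notes: dotted eighth = 3; dotted eighth note = 3; whole note = 16; dotted eighth = 3; whole note = 16; whole = 16; whole note = 16.
Total: 3 + 3 + 16 + 3 + 16 + 16 + 16 = 73.
73 ÷ 28 = 2 complete bars with 17 left over.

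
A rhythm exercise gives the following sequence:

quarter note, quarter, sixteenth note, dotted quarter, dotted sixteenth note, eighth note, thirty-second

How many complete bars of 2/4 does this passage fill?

2

One bar of 2/4 = 16 thirty-second notes.
Working in thirty-second notes: quarter note = 8; quarter = 8; sixteenth note = 2; dotted quarter = 12; dotted sixteenth note = 3; eighth note = 4; thirty-second = 1.
Total: 8 + 8 + 2 + 12 + 3 + 4 + 1 = 38.
38 ÷ 16 = 2 complete bars with 6 left over.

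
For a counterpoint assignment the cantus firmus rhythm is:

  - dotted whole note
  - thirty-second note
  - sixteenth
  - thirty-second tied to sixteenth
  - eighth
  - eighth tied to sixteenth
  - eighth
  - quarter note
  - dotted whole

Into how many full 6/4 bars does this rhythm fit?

One bar of 6/4 = 48 thirty-second notes.
Express everything in thirty-second notes: dotted whole note = 48; thirty-second note = 1; sixteenth = 2; thirty-second tied to sixteenth (thirty-second + sixteenth) = 3; eighth = 4; eighth tied to sixteenth (eighth + sixteenth) = 6; eighth = 4; quarter note = 8; dotted whole = 48.
Altogether 48 + 1 + 2 + 3 + 4 + 6 + 4 + 8 + 48 = 124.
124 ÷ 48 = 2 complete bars with 28 left over.

2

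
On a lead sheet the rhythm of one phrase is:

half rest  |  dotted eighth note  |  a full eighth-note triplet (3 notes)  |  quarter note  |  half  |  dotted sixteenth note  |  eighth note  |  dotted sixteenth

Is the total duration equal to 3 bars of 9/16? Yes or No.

No

One bar of 9/16 = 18 thirty-second notes, so 3 bars = 54.
Each duration in thirty-second notes: half rest = 16; dotted eighth note = 6; a full eighth-note triplet (3 notes) (three triplet eighths span one quarter) = 8; quarter note = 8; half = 16; dotted sixteenth note = 3; eighth note = 4; dotted sixteenth = 3.
Total: 16 + 6 + 8 + 8 + 16 + 3 + 4 + 3 = 64.
64 exceeds 54, so the answer is No.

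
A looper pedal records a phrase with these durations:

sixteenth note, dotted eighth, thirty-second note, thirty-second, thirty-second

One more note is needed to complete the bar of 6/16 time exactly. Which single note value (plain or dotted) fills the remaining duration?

thirty-second note

The bar of 6/16 = 12 thirty-second notes.
Working in thirty-second notes: sixteenth note = 2; dotted eighth = 6; thirty-second note = 1; thirty-second = 1; thirty-second = 1.
Total: 2 + 6 + 1 + 1 + 1 = 11.
Remaining: 12 − 11 = 1 thirty-second note, which is a thirty-second note.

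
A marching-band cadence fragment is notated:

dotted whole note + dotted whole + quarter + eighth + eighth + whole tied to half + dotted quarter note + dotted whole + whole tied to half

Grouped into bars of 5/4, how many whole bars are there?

One bar of 5/4 = 10 eighth notes.
In eighth notes: dotted whole note = 12; dotted whole = 12; quarter = 2; eighth = 1; eighth = 1; whole tied to half (whole + half) = 12; dotted quarter note = 3; dotted whole = 12; whole tied to half (whole + half) = 12.
Adding: 12 + 12 + 2 + 1 + 1 + 12 + 3 + 12 + 12 = 67.
67 ÷ 10 = 6 complete bars with 7 left over.

6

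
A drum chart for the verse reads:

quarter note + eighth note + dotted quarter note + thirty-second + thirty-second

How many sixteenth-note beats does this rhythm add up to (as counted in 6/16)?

13

One sixteenth-note beat = 2 thirty-second notes.
In thirty-second notes: quarter note = 8; eighth note = 4; dotted quarter note = 12; thirty-second = 1; thirty-second = 1.
Altogether 8 + 4 + 12 + 1 + 1 = 26.
26 ÷ 2 = 13 beats.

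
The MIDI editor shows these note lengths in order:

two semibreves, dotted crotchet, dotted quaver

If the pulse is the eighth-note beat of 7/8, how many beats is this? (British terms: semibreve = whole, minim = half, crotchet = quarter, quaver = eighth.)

20.5

One eighth-note beat = 2 sixteenth notes.
Each duration in sixteenth notes: semibreve = 16; semibreve = 16; dotted crotchet = 6; dotted quaver = 3.
Sum: 16 + 16 + 6 + 3 = 41.
41 ÷ 2 = 20.5 beats.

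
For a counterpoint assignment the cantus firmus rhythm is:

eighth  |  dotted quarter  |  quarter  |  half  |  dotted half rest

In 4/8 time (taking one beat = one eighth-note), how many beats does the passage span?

16

One eighth-note beat = 2 sixteenth notes.
Working in sixteenth notes: eighth = 2; dotted quarter = 6; quarter = 4; half = 8; dotted half rest = 12.
Total: 2 + 6 + 4 + 8 + 12 = 32.
32 ÷ 2 = 16 beats.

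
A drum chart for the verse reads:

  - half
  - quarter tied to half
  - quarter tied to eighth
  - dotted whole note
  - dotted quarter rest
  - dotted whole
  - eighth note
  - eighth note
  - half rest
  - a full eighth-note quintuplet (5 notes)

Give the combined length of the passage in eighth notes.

Each duration in eighth notes: half = 4; quarter tied to half (quarter + half) = 6; quarter tied to eighth (quarter + eighth) = 3; dotted whole note = 12; dotted quarter rest = 3; dotted whole = 12; eighth note = 1; eighth note = 1; half rest = 4; a full eighth-note quintuplet (5 notes) (five quintuplet eighths span one half) = 4.
Sum: 4 + 6 + 3 + 12 + 3 + 12 + 1 + 1 + 4 + 4 = 50 eighth notes.

50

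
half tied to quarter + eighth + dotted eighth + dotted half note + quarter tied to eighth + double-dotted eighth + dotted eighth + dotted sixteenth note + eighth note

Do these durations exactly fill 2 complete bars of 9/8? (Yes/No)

One bar of 9/8 = 36 thirty-second notes, so 2 bars = 72.
Convert each value to thirty-second notes: half tied to quarter (half + quarter) = 24; eighth = 4; dotted eighth = 6; dotted half note = 24; quarter tied to eighth (quarter + eighth) = 12; double-dotted eighth = 7; dotted eighth = 6; dotted sixteenth note = 3; eighth note = 4.
Sum: 24 + 4 + 6 + 24 + 12 + 7 + 6 + 3 + 4 = 90.
90 exceeds 72, so the answer is No.

No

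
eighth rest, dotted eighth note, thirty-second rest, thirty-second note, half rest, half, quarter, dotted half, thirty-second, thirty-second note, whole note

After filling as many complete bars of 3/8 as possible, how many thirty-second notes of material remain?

One bar of 3/8 = 12 thirty-second notes.
Convert each value to thirty-second notes: eighth rest = 4; dotted eighth note = 6; thirty-second rest = 1; thirty-second note = 1; half rest = 16; half = 16; quarter = 8; dotted half = 24; thirty-second = 1; thirty-second note = 1; whole note = 32.
Adding: 4 + 6 + 1 + 1 + 16 + 16 + 8 + 24 + 1 + 1 + 32 = 110.
110 ÷ 12 = 9 complete bars with 2 thirty-second notes remaining.

2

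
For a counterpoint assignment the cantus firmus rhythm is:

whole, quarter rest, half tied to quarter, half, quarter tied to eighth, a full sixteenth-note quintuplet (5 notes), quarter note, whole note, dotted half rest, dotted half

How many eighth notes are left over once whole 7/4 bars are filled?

5

One bar of 7/4 = 14 eighth notes.
Working in eighth notes: whole = 8; quarter rest = 2; half tied to quarter (half + quarter) = 6; half = 4; quarter tied to eighth (quarter + eighth) = 3; a full sixteenth-note quintuplet (5 notes) (five quintuplet sixteenths span one quarter) = 2; quarter note = 2; whole note = 8; dotted half rest = 6; dotted half = 6.
Total: 8 + 2 + 6 + 4 + 3 + 2 + 2 + 8 + 6 + 6 = 47.
47 ÷ 14 = 3 complete bars with 5 eighth notes remaining.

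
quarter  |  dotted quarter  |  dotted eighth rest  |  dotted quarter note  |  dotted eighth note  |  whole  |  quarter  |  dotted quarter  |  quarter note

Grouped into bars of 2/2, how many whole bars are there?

3

One bar of 2/2 = 16 sixteenth notes.
In sixteenth notes: quarter = 4; dotted quarter = 6; dotted eighth rest = 3; dotted quarter note = 6; dotted eighth note = 3; whole = 16; quarter = 4; dotted quarter = 6; quarter note = 4.
Adding: 4 + 6 + 3 + 6 + 3 + 16 + 4 + 6 + 4 = 52.
52 ÷ 16 = 3 complete bars with 4 left over.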